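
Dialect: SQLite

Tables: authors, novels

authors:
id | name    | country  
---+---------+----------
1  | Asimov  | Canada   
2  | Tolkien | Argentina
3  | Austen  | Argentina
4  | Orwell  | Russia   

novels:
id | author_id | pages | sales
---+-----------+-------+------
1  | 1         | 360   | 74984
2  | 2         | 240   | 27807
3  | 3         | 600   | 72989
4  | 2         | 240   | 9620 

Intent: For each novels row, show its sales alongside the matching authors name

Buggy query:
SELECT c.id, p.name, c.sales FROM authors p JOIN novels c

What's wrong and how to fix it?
Bug: Missing join condition: each novels row is matched to all authors rows instead of just its own

Fix: Add ON c.author_id = p.id to the JOIN

Corrected query:
SELECT c.id, p.name, c.sales FROM authors p JOIN novels c ON c.author_id = p.id

Result:
id | name    | sales
---+---------+------
1  | Asimov  | 74984
2  | Tolkien | 27807
3  | Austen  | 72989
4  | Tolkien | 9620 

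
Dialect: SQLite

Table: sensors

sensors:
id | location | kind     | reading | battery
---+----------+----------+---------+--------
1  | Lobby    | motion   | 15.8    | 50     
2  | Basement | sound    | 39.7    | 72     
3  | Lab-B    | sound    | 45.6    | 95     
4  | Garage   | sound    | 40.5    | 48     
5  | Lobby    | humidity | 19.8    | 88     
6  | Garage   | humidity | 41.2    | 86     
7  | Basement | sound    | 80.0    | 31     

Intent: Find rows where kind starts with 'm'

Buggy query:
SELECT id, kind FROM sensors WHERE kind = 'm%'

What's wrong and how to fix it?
Bug: Wildcards only work with LIKE; '=' treats '%' as a literal character

Fix: Replace '=' with LIKE so 'm%' is treated as a pattern

Corrected query:
SELECT id, kind FROM sensors WHERE kind LIKE 'm%'

Result:
id | kind  
---+-------
1  | motion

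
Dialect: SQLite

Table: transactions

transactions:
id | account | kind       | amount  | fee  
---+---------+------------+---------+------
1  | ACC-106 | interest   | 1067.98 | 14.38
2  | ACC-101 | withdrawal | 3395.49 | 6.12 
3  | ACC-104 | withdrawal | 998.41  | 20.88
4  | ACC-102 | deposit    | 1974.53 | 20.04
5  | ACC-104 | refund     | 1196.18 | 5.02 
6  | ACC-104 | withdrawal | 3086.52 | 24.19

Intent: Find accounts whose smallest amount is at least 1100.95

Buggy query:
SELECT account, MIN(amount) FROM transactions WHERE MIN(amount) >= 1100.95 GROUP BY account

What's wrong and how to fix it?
Bug: Aggregates like MIN are computed per group after WHERE runs

Fix: Replace WHERE with HAVING after the GROUP BY

Corrected query:
SELECT account, MIN(amount) FROM transactions GROUP BY account HAVING MIN(amount) >= 1100.95

Result:
account | MIN(amount)
--------+------------
ACC-101 | 3395.49    
ACC-102 | 1974.53    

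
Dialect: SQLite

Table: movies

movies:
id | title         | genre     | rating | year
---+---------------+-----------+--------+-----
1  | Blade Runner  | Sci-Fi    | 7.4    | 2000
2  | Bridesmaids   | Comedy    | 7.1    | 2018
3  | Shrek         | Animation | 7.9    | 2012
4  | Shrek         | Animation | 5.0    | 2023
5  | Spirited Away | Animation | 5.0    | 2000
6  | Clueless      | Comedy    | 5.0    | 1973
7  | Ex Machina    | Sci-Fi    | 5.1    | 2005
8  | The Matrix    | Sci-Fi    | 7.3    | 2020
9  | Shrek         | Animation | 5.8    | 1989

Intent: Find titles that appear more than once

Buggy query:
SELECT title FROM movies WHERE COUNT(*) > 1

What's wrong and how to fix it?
Bug: WHERE can't reference COUNT(*); aggregates are computed after WHERE

Fix: Group first, then use HAVING for the count condition

Corrected query:
SELECT title FROM movies GROUP BY title HAVING COUNT(*) > 1

Result:
title
-----
Shrek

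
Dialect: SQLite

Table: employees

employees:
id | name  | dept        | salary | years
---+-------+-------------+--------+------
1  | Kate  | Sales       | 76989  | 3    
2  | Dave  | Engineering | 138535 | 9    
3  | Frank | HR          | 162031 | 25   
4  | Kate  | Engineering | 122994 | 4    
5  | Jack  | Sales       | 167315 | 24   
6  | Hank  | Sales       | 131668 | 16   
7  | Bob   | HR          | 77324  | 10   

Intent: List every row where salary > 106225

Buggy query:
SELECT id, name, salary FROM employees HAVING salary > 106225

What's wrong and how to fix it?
Bug: This is a non-aggregate query (no GROUP BY, no aggregates), so in SQLite the HAVING clause is invalid here; a row-level condition belongs in WHERE

Fix: Use WHERE for row-level filtering

Corrected query:
SELECT id, name, salary FROM employees WHERE salary > 106225

Result:
id | name  | salary
---+-------+-------
2  | Dave  | 138535
3  | Frank | 162031
4  | Kate  | 122994
5  | Jack  | 167315
6  | Hank  | 131668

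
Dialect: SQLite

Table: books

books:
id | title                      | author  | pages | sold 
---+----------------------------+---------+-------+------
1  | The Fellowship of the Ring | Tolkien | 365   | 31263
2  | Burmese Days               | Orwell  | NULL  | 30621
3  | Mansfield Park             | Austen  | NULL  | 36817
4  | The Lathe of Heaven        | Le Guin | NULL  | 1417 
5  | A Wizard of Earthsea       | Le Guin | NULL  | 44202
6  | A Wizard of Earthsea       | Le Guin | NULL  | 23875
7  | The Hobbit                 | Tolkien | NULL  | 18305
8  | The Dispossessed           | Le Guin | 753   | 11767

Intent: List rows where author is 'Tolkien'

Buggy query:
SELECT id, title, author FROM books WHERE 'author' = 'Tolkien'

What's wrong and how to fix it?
Bug: Single quotes denote string literals in SQL; the column name is being compared as a constant string

Fix: Reference the column as author without single quotes

Corrected query:
SELECT id, title, author FROM books WHERE author = 'Tolkien'

Result:
id | title                      | author 
---+----------------------------+--------
1  | The Fellowship of the Ring | Tolkien
7  | The Hobbit                 | Tolkien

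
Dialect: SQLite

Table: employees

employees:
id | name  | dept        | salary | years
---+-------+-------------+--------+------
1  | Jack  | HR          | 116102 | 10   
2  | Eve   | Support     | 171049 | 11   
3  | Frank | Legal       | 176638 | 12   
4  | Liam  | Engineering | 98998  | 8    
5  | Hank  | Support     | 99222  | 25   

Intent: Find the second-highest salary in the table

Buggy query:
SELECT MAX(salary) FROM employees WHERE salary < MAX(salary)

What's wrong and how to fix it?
Bug: MAX(salary) on the right of the comparison is an aggregate-in-WHERE error

Fix: Compute the overall MAX in a subquery, then take MAX of rows below it

Corrected query:
SELECT MAX(salary) FROM employees WHERE salary < (SELECT MAX(salary) FROM employees)

Result:
MAX(salary)
-----------
171049     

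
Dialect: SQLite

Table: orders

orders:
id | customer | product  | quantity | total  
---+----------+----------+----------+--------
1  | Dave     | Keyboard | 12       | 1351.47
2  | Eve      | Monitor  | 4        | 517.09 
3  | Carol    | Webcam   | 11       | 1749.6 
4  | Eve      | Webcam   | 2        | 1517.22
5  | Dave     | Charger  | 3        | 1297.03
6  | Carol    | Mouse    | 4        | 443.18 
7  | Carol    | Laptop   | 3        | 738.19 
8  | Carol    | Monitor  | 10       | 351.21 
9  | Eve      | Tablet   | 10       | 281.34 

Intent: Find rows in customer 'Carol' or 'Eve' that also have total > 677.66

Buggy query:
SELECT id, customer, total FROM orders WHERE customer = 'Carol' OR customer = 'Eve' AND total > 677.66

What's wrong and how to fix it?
Bug: AND binds tighter than OR, so this parses as customer = 'Carol' OR (customer = 'Eve' AND total > 677.66)

Fix: Add parentheses around the OR so the AND applies to both alternatives

Corrected query:
SELECT id, customer, total FROM orders WHERE (customer = 'Carol' OR customer = 'Eve') AND total > 677.66

Result:
id | customer | total  
---+----------+--------
3  | Carol    | 1749.6 
4  | Eve      | 1517.22
7  | Carol    | 738.19 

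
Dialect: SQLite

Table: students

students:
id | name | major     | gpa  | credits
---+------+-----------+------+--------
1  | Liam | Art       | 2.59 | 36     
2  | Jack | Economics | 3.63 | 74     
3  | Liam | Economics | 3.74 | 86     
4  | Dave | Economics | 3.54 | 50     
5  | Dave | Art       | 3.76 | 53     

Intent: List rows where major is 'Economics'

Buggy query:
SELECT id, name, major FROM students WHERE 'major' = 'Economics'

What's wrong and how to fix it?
Bug: 'major' in single quotes is a string literal, not the column; the comparison is literal-vs-literal and never true

Fix: Reference the column as major without single quotes

Corrected query:
SELECT id, name, major FROM students WHERE major = 'Economics'

Result:
id | name | major    
---+------+----------
2  | Jack | Economics
3  | Liam | Economics
4  | Dave | Economics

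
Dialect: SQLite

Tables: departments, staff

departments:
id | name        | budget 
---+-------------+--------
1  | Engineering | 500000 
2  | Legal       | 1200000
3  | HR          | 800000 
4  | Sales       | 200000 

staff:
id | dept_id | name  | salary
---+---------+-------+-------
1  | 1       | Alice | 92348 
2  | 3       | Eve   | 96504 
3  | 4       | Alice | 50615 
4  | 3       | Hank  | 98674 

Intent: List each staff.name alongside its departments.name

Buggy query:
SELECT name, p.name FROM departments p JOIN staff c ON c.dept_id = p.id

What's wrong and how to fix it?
Bug: Both tables have a 'name' column; the unqualified reference is ambiguous

Fix: Prefix ambiguous columns with the table alias

Corrected query:
SELECT c.name, p.name FROM departments p JOIN staff c ON c.dept_id = p.id

Result:
name  | name       
------+------------
Alice | Engineering
Eve   | HR         
Alice | Sales      
Hank  | HR         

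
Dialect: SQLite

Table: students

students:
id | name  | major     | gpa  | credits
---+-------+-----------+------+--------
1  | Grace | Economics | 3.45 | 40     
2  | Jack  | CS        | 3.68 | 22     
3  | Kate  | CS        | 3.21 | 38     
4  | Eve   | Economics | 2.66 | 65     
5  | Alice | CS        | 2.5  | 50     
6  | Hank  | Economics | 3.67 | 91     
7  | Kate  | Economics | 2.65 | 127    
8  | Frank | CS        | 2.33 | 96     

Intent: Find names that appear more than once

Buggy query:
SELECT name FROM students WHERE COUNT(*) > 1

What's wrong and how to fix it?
Bug: COUNT(*) is an aggregate and cannot be used in WHERE

Fix: GROUP BY name, then filter groups with HAVING COUNT(*) > 1

Corrected query:
SELECT name FROM students GROUP BY name HAVING COUNT(*) > 1

Result:
name
----
Kate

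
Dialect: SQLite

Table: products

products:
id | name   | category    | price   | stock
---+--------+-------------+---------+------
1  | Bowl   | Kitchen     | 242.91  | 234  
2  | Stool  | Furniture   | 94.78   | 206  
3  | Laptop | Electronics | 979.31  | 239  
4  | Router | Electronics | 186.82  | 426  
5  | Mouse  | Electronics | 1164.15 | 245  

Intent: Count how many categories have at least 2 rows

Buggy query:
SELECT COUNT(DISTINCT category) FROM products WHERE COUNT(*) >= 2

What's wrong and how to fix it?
Bug: WHERE filters individual rows, not groups, so a group-level COUNT is invalid there

Fix: Group first with HAVING COUNT(*) >= 2, then COUNT the resulting groups

Corrected query:
SELECT COUNT(*) FROM (SELECT category FROM products GROUP BY category HAVING COUNT(*) >= 2)

Result:
COUNT(*)
--------
1       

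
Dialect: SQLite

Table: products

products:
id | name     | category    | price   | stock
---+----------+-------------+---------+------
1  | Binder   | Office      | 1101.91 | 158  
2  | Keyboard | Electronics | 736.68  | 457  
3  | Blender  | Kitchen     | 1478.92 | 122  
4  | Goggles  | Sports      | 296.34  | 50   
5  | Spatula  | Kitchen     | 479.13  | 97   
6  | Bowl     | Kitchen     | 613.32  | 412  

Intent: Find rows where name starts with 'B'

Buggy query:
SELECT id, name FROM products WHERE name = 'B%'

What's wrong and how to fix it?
Bug: '=' compares the literal string including the % character; pattern matching needs LIKE

Fix: Use LIKE for wildcard pattern matching

Corrected query:
SELECT id, name FROM products WHERE name LIKE 'B%'

Result:
id | name   
---+--------
1  | Binder 
3  | Blender
6  | Bowl   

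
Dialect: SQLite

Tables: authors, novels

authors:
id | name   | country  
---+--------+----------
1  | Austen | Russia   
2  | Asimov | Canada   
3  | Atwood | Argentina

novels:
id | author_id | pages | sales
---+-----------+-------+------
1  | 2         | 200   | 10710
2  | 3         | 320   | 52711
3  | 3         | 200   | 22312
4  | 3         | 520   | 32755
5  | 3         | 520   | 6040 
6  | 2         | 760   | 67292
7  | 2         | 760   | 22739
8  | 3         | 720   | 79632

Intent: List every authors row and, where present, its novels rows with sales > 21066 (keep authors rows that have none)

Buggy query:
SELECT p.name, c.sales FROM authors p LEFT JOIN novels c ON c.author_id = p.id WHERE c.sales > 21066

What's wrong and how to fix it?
Bug: A WHERE condition on the right-hand table after LEFT JOIN drops unmatched parents

Fix: Put 'c.sales > 21066' in the JOIN's ON clause instead of WHERE

Corrected query:
SELECT p.name, c.sales FROM authors p LEFT JOIN novels c ON c.author_id = p.id AND c.sales > 21066

Result:
name   | sales
-------+------
Austen | NULL 
Asimov | 22739
Asimov | 67292
Atwood | 22312
Atwood | 32755
Atwood | 52711
Atwood | 79632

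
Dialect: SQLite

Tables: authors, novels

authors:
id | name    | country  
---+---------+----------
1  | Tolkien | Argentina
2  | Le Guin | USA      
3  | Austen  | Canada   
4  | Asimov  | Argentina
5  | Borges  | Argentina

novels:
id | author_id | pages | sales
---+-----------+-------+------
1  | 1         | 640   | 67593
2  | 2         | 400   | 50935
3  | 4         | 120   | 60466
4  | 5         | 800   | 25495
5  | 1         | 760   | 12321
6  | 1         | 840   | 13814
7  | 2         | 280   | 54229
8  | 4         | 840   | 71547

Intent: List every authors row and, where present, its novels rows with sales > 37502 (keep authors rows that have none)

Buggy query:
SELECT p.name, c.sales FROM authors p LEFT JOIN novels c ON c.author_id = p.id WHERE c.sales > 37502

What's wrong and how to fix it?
Bug: A WHERE condition on the right-hand table after LEFT JOIN drops unmatched parents

Fix: Put 'c.sales > 37502' in the JOIN's ON clause instead of WHERE

Corrected query:
SELECT p.name, c.sales FROM authors p LEFT JOIN novels c ON c.author_id = p.id AND c.sales > 37502

Result:
name    | sales
--------+------
Tolkien | 67593
Le Guin | 50935
Le Guin | 54229
Austen  | NULL 
Asimov  | 60466
Asimov  | 71547
Borges  | NULL 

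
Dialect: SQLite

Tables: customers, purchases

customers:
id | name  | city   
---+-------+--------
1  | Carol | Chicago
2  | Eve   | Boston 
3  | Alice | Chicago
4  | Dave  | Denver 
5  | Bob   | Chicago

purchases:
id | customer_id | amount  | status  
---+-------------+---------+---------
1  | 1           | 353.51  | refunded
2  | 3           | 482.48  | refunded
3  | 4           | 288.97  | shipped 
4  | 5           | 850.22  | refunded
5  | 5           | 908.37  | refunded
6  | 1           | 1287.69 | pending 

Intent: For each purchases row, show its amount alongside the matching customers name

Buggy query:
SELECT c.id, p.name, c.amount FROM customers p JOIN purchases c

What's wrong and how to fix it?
Bug: Missing join condition: each purchases row is matched to all customers rows instead of just its own

Fix: Specify the join condition linking the foreign key to the parent id

Corrected query:
SELECT c.id, p.name, c.amount FROM customers p JOIN purchases c ON c.customer_id = p.id

Result:
id | name  | amount 
---+-------+--------
1  | Carol | 353.51 
2  | Alice | 482.48 
3  | Dave  | 288.97 
4  | Bob   | 850.22 
5  | Bob   | 908.37 
6  | Carol | 1287.69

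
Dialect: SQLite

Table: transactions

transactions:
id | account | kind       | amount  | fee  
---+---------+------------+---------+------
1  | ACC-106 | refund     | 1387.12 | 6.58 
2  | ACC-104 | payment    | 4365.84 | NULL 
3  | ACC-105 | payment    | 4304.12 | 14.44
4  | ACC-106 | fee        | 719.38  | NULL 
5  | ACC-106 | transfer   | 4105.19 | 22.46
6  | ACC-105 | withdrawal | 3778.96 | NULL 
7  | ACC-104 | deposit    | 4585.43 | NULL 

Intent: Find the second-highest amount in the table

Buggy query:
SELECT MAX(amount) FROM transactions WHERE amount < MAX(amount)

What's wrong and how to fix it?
Bug: MAX(amount) on the right of the comparison is an aggregate-in-WHERE error

Fix: Compute the overall MAX in a subquery, then take MAX of rows below it

Corrected query:
SELECT MAX(amount) FROM transactions WHERE amount < (SELECT MAX(amount) FROM transactions)

Result:
MAX(amount)
-----------
4365.84    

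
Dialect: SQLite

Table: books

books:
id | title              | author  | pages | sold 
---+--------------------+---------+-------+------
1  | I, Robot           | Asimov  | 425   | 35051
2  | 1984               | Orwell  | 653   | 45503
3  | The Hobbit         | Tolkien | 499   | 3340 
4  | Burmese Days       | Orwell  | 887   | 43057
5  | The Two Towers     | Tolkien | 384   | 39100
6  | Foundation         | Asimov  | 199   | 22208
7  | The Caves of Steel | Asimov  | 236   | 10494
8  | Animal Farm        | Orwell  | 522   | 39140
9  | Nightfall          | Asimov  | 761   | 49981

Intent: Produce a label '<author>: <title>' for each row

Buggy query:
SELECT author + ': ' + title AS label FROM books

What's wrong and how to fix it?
Bug: '+' is numeric addition; on text columns SQLite converts them to 0 instead of concatenating

Fix: Replace + with || to concatenate text

Corrected query:
SELECT author || ': ' || title AS label FROM books

Result:
label                     
--------------------------
Asimov: I, Robot          
Orwell: 1984              
Tolkien: The Hobbit       
Orwell: Burmese Days      
Tolkien: The Two Towers   
Asimov: Foundation        
Asimov: The Caves of Steel
Orwell: Animal Farm       
Asimov: Nightfall         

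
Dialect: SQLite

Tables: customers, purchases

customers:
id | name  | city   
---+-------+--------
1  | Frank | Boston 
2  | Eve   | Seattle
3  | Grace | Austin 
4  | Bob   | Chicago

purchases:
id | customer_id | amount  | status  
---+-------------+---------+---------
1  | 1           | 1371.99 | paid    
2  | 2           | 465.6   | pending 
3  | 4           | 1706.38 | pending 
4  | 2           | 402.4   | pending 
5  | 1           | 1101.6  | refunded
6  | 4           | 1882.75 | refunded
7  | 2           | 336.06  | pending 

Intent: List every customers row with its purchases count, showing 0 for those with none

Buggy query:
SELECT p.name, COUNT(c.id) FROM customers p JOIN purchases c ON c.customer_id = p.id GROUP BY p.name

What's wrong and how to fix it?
Bug: An inner join excludes parents with zero children

Fix: Use LEFT JOIN so parents without children still appear (COUNT(c.id) gives 0)

Corrected query:
SELECT p.name, COUNT(c.id) FROM customers p LEFT JOIN purchases c ON c.customer_id = p.id GROUP BY p.name

Result:
name  | COUNT(c.id)
------+------------
Bob   | 2          
Eve   | 3          
Frank | 2          
Grace | 0          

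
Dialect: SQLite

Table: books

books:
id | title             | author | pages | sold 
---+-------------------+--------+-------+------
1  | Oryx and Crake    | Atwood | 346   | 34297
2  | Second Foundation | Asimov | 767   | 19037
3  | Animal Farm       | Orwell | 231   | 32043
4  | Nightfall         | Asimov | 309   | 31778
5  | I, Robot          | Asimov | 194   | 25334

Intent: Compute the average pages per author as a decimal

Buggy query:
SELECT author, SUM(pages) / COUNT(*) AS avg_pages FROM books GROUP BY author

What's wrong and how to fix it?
Bug: SUM(pages) and COUNT(*) are both integers; the division truncates the fractional part

Fix: Multiply by 1.0 (or CAST to REAL) to force floating-point division

Corrected query:
SELECT author, SUM(pages) * 1.0 / COUNT(*) AS avg_pages FROM books GROUP BY author

Result:
author | avg_pages 
-------+-----------
Asimov | 423.333333
Atwood | 346       
Orwell | 231       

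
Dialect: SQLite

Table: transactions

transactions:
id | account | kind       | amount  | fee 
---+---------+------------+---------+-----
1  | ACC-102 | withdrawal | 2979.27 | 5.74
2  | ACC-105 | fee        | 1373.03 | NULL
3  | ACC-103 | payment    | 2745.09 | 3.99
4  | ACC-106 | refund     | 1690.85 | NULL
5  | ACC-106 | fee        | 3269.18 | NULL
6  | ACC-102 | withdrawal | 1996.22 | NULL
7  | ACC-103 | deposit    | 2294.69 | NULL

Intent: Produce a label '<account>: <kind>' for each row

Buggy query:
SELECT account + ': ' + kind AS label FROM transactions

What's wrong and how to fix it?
Bug: SQLite uses || for string concatenation; + coerces text to numbers (yielding 0)

Fix: Use the || operator for string concatenation

Corrected query:
SELECT account || ': ' || kind AS label FROM transactions

Result:
label              
-------------------
ACC-102: withdrawal
ACC-105: fee       
ACC-103: payment   
ACC-106: refund    
ACC-106: fee       
ACC-102: withdrawal
ACC-103: deposit   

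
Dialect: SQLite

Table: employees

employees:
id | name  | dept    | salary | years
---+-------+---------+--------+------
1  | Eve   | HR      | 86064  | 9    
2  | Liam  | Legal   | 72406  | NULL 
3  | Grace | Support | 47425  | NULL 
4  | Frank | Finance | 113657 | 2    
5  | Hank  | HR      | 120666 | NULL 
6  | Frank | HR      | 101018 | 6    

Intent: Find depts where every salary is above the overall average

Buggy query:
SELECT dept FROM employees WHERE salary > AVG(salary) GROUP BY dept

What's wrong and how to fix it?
Bug: AVG() is an aggregate; it can't sit directly in WHERE

Fix: Compute the overall average in a scalar subquery and compare each group's MIN against it in HAVING

Corrected query:
SELECT dept FROM employees GROUP BY dept HAVING MIN(salary) > (SELECT AVG(salary) FROM employees)

Result:
dept   
-------
Finance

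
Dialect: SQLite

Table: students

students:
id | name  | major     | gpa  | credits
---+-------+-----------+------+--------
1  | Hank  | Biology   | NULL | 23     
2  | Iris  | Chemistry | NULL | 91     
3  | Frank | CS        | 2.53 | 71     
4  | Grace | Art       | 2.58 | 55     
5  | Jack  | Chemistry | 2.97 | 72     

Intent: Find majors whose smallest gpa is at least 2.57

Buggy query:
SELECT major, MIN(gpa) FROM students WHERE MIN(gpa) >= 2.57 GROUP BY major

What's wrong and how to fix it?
Bug: Aggregates like MIN are computed per group after WHERE runs

Fix: Use HAVING for the per-group MIN condition

Corrected query:
SELECT major, MIN(gpa) FROM students GROUP BY major HAVING MIN(gpa) >= 2.57

Result:
major     | MIN(gpa)
----------+---------
Art       | 2.58    
Chemistry | 2.97    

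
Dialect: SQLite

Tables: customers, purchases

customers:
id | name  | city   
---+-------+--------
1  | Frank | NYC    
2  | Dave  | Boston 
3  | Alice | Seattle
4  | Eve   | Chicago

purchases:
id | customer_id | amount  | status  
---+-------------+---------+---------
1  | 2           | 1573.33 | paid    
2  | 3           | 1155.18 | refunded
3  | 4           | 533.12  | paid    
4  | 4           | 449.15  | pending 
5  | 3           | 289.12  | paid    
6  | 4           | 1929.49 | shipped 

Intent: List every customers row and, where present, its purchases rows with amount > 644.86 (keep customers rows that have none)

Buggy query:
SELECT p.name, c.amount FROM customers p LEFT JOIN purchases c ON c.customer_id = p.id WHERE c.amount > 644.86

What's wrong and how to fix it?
Bug: A WHERE condition on the right-hand table after LEFT JOIN drops unmatched parents

Fix: Move the right-table condition into the ON clause so unmatched parents are kept

Corrected query:
SELECT p.name, c.amount FROM customers p LEFT JOIN purchases c ON c.customer_id = p.id AND c.amount > 644.86

Result:
name  | amount 
------+--------
Frank | NULL   
Dave  | 1573.33
Alice | 1155.18
Eve   | 1929.49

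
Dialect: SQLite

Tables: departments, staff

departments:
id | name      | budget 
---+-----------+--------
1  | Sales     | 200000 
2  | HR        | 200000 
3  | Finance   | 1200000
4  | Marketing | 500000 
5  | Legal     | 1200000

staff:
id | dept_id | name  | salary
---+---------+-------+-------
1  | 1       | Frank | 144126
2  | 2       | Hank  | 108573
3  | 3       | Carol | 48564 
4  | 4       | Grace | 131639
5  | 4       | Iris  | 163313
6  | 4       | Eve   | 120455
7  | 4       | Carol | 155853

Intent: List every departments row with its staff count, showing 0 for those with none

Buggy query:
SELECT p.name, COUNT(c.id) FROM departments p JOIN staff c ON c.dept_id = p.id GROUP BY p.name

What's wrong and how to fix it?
Bug: INNER JOIN drops departments rows that have no matching staff rows

Fix: Switch to LEFT JOIN to retain unmatched parent rows

Corrected query:
SELECT p.name, COUNT(c.id) FROM departments p LEFT JOIN staff c ON c.dept_id = p.id GROUP BY p.name

Result:
name      | COUNT(c.id)
----------+------------
Finance   | 1          
HR        | 1          
Legal     | 0          
Marketing | 4          
Sales     | 1          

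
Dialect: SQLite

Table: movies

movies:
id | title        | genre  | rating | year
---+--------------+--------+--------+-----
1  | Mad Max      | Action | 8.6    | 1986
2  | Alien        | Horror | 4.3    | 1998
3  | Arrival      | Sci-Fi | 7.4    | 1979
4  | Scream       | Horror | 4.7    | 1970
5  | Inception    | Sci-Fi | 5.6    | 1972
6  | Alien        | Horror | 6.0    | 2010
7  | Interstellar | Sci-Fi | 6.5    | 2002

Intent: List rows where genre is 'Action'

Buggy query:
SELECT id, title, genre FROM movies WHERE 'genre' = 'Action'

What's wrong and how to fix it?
Bug: 'genre' in single quotes is a string literal, not the column; the comparison is literal-vs-literal and never true

Fix: Remove the quotes around the column name (or use double quotes for an identifier)

Corrected query:
SELECT id, title, genre FROM movies WHERE genre = 'Action'

Result:
id | title   | genre 
---+---------+-------
1  | Mad Max | Action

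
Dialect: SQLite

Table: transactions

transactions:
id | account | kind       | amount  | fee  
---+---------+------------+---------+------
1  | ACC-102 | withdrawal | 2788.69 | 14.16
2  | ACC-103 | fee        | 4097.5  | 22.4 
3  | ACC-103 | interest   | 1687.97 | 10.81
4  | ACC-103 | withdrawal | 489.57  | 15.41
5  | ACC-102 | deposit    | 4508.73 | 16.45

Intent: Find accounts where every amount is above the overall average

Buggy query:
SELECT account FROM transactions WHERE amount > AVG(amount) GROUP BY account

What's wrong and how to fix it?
Bug: AVG() is an aggregate; it can't sit directly in WHERE

Fix: Compute the overall average in a scalar subquery and compare each group's MIN against it in HAVING

Corrected query:
SELECT account FROM transactions GROUP BY account HAVING MIN(amount) > (SELECT AVG(amount) FROM transactions)

Result:
account
-------
ACC-102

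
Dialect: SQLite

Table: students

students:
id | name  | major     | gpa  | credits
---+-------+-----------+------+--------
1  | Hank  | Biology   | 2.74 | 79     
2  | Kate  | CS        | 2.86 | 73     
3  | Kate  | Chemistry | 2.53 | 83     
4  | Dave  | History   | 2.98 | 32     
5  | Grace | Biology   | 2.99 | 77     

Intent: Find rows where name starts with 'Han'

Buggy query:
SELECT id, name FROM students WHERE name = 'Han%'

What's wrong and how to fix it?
Bug: '=' compares the literal string including the % character; pattern matching needs LIKE

Fix: Use LIKE for wildcard pattern matching

Corrected query:
SELECT id, name FROM students WHERE name LIKE 'Han%'

Result:
id | name
---+-----
1  | Hank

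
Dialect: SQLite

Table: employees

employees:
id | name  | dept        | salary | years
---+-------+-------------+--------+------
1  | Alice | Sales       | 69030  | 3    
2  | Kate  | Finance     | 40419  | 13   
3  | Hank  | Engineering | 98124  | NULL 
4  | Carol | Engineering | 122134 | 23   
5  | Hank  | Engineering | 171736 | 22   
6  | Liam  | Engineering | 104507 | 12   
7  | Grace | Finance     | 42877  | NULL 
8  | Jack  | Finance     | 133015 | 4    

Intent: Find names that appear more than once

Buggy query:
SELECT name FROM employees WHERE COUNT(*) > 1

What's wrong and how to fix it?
Bug: COUNT(*) is an aggregate and cannot be used in WHERE

Fix: GROUP BY name, then filter groups with HAVING COUNT(*) > 1

Corrected query:
SELECT name FROM employees GROUP BY name HAVING COUNT(*) > 1

Result:
name
----
Hank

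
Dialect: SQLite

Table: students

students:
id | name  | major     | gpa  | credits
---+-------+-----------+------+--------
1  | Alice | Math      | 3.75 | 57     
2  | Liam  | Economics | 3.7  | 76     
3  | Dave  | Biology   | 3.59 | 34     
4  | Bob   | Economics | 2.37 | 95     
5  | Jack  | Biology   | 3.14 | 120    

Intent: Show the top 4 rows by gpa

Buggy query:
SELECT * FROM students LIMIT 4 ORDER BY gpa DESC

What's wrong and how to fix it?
Bug: ORDER BY cannot follow LIMIT; LIMIT is the final clause

Fix: Sort with ORDER BY, then apply LIMIT

Corrected query:
SELECT * FROM students ORDER BY gpa DESC LIMIT 4

Result:
id | name  | major     | gpa  | credits
---+-------+-----------+------+--------
1  | Alice | Math      | 3.75 | 57     
2  | Liam  | Economics | 3.7  | 76     
3  | Dave  | Biology   | 3.59 | 34     
5  | Jack  | Biology   | 3.14 | 120    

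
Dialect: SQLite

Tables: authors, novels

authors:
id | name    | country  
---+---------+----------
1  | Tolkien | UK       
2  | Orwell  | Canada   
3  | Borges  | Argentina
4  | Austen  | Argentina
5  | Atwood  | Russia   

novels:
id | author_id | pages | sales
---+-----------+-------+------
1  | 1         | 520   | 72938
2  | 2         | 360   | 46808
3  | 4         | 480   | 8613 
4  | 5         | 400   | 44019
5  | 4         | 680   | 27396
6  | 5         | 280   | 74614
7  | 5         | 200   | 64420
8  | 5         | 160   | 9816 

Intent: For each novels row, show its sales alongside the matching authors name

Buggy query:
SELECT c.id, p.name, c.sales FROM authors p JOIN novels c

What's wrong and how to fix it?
Bug: JOIN with no ON clause produces a cartesian product; every novels row pairs with every authors row

Fix: Add ON c.author_id = p.id to the JOIN

Corrected query:
SELECT c.id, p.name, c.sales FROM authors p JOIN novels c ON c.author_id = p.id

Result:
id | name    | sales
---+---------+------
1  | Tolkien | 72938
2  | Orwell  | 46808
3  | Austen  | 8613 
4  | Atwood  | 44019
5  | Austen  | 27396
6  | Atwood  | 74614
7  | Atwood  | 64420
8  | Atwood  | 9816 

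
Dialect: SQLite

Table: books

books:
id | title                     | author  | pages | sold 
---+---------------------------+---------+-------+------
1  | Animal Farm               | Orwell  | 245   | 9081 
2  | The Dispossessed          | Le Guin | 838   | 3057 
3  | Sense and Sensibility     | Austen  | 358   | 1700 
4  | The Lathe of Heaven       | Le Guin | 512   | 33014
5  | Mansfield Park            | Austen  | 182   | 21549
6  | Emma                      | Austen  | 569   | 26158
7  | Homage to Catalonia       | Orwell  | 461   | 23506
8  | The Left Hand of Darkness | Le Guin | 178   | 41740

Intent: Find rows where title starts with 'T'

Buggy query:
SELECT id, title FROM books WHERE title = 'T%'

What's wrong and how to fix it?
Bug: '=' compares the literal string including the % character; pattern matching needs LIKE

Fix: Use LIKE for wildcard pattern matching

Corrected query:
SELECT id, title FROM books WHERE title LIKE 'T%'

Result:
id | title                    
---+--------------------------
2  | The Dispossessed         
4  | The Lathe of Heaven      
8  | The Left Hand of Darkness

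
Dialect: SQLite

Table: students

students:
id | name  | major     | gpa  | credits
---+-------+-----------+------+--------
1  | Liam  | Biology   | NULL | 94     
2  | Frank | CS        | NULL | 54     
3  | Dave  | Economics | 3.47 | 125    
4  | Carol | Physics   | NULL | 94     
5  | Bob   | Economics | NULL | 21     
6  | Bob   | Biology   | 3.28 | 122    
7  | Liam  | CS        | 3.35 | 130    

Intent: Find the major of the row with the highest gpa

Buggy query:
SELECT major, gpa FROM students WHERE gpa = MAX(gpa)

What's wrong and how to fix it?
Bug: MAX(gpa) is an aggregate and cannot be used directly in WHERE

Fix: Wrap MAX in a scalar subquery so WHERE compares against a single value

Corrected query:
SELECT major, gpa FROM students WHERE gpa = (SELECT MAX(gpa) FROM students)

Result:
major     | gpa 
----------+-----
Economics | 3.47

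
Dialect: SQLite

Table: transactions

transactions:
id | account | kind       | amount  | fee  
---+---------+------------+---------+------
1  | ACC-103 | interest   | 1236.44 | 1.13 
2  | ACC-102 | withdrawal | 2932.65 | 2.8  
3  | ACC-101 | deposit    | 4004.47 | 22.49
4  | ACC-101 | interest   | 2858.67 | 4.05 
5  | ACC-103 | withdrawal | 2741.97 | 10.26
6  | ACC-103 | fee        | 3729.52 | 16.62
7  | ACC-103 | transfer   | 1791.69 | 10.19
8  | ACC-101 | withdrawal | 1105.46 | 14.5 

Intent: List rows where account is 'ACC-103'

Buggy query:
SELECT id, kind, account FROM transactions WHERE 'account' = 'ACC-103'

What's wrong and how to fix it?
Bug: Single quotes denote string literals in SQL; the column name is being compared as a constant string

Fix: Reference the column as account without single quotes

Corrected query:
SELECT id, kind, account FROM transactions WHERE account = 'ACC-103'

Result:
id | kind       | account
---+------------+--------
1  | interest   | ACC-103
5  | withdrawal | ACC-103
6  | fee        | ACC-103
7  | transfer   | ACC-103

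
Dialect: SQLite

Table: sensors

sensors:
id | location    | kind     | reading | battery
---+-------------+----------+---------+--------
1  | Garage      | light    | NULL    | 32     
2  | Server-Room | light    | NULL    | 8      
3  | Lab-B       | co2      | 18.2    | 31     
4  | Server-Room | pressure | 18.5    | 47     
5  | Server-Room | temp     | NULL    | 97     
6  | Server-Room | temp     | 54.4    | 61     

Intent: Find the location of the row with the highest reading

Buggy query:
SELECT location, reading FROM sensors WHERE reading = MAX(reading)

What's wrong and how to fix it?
Bug: WHERE is evaluated per row; an aggregate over the whole table isn't defined there

Fix: Wrap MAX in a scalar subquery so WHERE compares against a single value

Corrected query:
SELECT location, reading FROM sensors WHERE reading = (SELECT MAX(reading) FROM sensors)

Result:
location    | reading
------------+--------
Server-Room | 54.4   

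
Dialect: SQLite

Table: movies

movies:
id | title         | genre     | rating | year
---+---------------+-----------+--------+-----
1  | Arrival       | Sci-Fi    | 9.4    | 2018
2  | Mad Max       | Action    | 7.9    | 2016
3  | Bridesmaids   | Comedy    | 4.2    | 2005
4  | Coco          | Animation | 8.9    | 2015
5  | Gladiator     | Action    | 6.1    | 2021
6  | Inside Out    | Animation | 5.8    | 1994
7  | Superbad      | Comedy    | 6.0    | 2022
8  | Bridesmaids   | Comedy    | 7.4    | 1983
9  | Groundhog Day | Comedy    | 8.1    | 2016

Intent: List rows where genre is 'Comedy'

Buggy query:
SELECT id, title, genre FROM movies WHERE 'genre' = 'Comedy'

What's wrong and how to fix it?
Bug: Single quotes denote string literals in SQL; the column name is being compared as a constant string

Fix: Remove the quotes around the column name (or use double quotes for an identifier)

Corrected query:
SELECT id, title, genre FROM movies WHERE genre = 'Comedy'

Result:
id | title         | genre 
---+---------------+-------
3  | Bridesmaids   | Comedy
7  | Superbad      | Comedy
8  | Bridesmaids   | Comedy
9  | Groundhog Day | Comedy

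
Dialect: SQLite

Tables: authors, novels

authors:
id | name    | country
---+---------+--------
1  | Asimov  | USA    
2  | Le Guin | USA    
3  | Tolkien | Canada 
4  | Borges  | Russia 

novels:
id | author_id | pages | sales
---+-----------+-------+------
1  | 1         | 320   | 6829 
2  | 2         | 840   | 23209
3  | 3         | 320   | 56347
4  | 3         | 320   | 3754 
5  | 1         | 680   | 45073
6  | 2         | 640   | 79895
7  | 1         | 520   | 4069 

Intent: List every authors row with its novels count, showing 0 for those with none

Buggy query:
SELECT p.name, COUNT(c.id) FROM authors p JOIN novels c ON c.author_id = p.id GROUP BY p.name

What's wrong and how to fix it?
Bug: INNER JOIN drops authors rows that have no matching novels rows

Fix: Use LEFT JOIN so parents without children still appear (COUNT(c.id) gives 0)

Corrected query:
SELECT p.name, COUNT(c.id) FROM authors p LEFT JOIN novels c ON c.author_id = p.id GROUP BY p.name

Result:
name    | COUNT(c.id)
--------+------------
Asimov  | 3          
Borges  | 0          
Le Guin | 2          
Tolkien | 2          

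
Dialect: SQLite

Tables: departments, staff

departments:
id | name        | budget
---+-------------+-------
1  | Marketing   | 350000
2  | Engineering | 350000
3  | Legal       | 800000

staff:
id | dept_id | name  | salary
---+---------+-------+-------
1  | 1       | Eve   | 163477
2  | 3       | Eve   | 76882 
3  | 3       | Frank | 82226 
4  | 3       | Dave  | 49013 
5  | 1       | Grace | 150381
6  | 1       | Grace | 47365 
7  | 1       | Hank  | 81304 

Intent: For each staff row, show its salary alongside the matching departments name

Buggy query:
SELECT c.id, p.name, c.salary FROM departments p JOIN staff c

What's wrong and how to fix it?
Bug: JOIN with no ON clause produces a cartesian product; every staff row pairs with every departments row

Fix: Specify the join condition linking the foreign key to the parent id

Corrected query:
SELECT c.id, p.name, c.salary FROM departments p JOIN staff c ON c.dept_id = p.id

Result:
id | name      | salary
---+-----------+-------
1  | Marketing | 163477
2  | Legal     | 76882 
3  | Legal     | 82226 
4  | Legal     | 49013 
5  | Marketing | 150381
6  | Marketing | 47365 
7  | Marketing | 81304 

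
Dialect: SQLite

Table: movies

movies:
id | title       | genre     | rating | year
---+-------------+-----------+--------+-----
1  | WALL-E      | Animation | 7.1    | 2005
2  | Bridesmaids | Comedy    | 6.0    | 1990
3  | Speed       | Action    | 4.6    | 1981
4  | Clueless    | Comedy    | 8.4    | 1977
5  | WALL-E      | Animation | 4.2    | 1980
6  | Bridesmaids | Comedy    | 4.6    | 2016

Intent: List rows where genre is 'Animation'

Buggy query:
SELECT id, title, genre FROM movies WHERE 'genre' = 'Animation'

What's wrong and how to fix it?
Bug: 'genre' in single quotes is a string literal, not the column; the comparison is literal-vs-literal and never true

Fix: Reference the column as genre without single quotes

Corrected query:
SELECT id, title, genre FROM movies WHERE genre = 'Animation'

Result:
id | title  | genre    
---+--------+----------
1  | WALL-E | Animation
5  | WALL-E | Animation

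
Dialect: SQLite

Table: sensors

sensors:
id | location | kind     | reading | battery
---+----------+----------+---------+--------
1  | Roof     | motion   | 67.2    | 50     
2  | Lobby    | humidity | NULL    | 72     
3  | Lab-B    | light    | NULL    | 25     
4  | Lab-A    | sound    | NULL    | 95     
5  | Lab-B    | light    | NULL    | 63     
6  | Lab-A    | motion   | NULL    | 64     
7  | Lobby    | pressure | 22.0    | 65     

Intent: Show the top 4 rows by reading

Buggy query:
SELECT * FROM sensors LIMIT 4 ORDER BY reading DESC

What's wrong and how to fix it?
Bug: LIMIT must come after ORDER BY

Fix: Swap the clauses: ORDER BY first, then LIMIT

Corrected query:
SELECT * FROM sensors ORDER BY reading DESC LIMIT 4

Result:
id | location | kind     | reading | battery
---+----------+----------+---------+--------
1  | Roof     | motion   | 67.2    | 50     
7  | Lobby    | pressure | 22      | 65     
2  | Lobby    | humidity | NULL    | 72     
3  | Lab-B    | light    | NULL    | 25     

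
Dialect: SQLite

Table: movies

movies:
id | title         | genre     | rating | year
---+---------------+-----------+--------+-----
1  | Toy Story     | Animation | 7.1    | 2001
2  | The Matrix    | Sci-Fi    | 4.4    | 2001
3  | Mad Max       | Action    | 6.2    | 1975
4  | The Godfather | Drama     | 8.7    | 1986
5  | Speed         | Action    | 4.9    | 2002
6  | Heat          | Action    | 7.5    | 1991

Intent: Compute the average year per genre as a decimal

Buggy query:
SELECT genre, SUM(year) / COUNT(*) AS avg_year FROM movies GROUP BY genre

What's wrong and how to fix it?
Bug: Both operands are integers, so '/' performs integer division and truncates

Fix: Cast one side to REAL so the division keeps the fractional part

Corrected query:
SELECT genre, SUM(year) * 1.0 / COUNT(*) AS avg_year FROM movies GROUP BY genre

Result:
genre     | avg_year   
----------+------------
Action    | 1989.333333
Animation | 2001       
Drama     | 1986       
Sci-Fi    | 2001       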